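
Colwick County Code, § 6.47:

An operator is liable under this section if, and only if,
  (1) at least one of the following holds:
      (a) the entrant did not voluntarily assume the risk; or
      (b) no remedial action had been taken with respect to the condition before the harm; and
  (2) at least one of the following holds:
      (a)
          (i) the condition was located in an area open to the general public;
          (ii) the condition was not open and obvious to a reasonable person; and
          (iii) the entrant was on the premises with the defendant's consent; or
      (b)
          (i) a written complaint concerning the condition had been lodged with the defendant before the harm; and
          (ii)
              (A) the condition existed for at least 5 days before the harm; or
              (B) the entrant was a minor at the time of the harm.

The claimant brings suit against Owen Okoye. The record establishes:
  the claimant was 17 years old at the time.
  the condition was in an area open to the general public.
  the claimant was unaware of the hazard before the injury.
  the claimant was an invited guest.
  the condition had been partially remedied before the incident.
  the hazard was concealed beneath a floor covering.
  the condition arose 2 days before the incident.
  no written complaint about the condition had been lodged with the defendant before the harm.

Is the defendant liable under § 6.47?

(a) no assumed risk — met.
(b) no remedial action — not met.
(1): T OR F → true.
(i) public area — holds.
(ii) not open/obvious — satisfied.
(iii) consent to enter — satisfied.
So (a) is satisfied (T AND T AND T).
(i) complaint lodged — not met.
(A) condition ≥5 days old — fails.
(B) entrant a minor — satisfied.
(ii) = F OR T = true.
(b): F AND T → false.
(2) = T OR F = true.
So Overall is satisfied (T AND T).

Yes — liable.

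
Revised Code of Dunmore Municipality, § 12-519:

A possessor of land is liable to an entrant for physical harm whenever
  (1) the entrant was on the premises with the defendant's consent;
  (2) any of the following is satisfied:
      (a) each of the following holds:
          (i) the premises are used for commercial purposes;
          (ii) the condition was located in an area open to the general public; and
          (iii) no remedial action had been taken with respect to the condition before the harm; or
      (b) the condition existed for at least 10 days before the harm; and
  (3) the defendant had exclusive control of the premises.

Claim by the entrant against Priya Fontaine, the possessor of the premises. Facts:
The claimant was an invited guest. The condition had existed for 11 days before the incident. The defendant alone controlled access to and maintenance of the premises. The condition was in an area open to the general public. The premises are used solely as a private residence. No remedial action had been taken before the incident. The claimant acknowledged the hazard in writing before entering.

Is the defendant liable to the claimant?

Yes — liable.

(1) consent to enter — holds.
(i) commercial use — not satisfied.
(ii) public area — holds.
(iii) no remedial action — met.
(a) = F AND T AND T = false.
(b) condition ≥10 days old — holds.
(2): F OR T → true.
(3) exclusive control — met.
Overall: T AND T AND T → true.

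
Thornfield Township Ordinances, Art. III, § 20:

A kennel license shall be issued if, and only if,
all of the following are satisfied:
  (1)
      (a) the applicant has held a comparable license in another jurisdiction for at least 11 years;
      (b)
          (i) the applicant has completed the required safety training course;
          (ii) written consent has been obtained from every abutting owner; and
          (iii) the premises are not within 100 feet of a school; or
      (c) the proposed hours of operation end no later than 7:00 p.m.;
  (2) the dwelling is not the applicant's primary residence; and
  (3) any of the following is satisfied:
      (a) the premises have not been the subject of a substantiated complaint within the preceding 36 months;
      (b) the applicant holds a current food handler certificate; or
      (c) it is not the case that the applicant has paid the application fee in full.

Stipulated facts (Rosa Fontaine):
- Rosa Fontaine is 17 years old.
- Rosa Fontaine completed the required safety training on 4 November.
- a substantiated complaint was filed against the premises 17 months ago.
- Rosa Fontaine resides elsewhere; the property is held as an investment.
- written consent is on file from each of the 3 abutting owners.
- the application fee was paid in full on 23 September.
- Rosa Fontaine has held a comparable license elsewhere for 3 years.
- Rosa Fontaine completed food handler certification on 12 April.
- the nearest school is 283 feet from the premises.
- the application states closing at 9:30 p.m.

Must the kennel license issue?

(a) prior license ≥ 11 yr — fails.
(i) safety training — satisfied.
(ii) all abutters consent — satisfied.
(iii) ≥100 ft from school — satisfied.
So (b) is satisfied (T AND T AND T).
(c) closes by 7 p.m. — fails.
So (1) is satisfied (F OR T OR F).
(2) not (primary residence) — met.
(a) no complaint in 36 mo. — not satisfied.
(b) food handler cert. — met.
(c) not (fee paid) — not satisfied.
(3): F OR T OR F → true.
Overall = T AND T AND T = true.

Yes — granted.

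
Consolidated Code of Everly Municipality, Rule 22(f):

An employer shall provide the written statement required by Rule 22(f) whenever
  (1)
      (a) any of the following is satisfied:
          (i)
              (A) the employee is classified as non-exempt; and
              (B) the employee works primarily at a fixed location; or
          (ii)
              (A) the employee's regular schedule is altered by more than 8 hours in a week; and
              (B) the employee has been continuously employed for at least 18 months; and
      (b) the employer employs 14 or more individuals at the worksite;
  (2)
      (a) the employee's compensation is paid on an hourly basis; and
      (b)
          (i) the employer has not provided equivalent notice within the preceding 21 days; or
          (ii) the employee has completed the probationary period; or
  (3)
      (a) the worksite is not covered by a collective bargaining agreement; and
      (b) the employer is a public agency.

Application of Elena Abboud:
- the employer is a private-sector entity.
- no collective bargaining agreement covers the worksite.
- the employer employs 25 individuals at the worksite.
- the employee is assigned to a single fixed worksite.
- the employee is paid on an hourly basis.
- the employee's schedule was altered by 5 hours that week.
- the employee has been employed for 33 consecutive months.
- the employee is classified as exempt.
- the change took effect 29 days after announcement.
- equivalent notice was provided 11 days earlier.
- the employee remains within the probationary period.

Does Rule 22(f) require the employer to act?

(A) non-exempt — fails.
(B) fixed location — holds.
(i): F AND T → false.
(A) schedule shift > 8h — not met.
(B) tenure ≥ 18 mo. — met.
(ii) = F AND T = false.
(a) = F OR F = false.
(b) ≥ 14 at site — met.
(1) = F AND T = false.
(a) hourly-paid — holds.
(i) no recent notice — not satisfied.
(ii) past probation — fails.
So (b) is not satisfied (F OR F).
(2): T AND F → false.
(a) no CBA — holds.
(b) public agency — not met.
So (3) is not satisfied (T AND F).
So Overall is not satisfied (F OR F OR F).

No — not required.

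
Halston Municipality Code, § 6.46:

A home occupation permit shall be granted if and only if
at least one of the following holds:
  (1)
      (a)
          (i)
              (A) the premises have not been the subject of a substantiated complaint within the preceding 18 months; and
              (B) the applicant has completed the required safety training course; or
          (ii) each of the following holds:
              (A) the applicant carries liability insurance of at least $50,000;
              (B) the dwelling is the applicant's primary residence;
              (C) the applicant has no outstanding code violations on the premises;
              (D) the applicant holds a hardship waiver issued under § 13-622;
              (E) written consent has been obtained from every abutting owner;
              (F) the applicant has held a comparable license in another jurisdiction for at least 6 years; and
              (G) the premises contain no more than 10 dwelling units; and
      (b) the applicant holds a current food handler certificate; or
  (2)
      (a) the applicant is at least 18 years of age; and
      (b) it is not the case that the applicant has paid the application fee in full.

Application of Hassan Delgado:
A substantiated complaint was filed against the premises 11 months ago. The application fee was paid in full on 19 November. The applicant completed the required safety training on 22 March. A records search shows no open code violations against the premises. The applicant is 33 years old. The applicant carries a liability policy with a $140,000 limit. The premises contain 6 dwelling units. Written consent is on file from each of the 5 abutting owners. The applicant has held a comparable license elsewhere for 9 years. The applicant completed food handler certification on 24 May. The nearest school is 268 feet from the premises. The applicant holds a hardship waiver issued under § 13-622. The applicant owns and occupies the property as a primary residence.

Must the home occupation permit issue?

Yes — granted.

(A) no complaint in 18 mo. — not satisfied.
(B) safety training — met.
So (i) is not satisfied (F AND T).
(A) insurance ≥ $50,000 — satisfied.
(B) primary residence — satisfied.
(C) no code violations — met.
(D) hardship waiver — holds.
(E) all abutters consent — met.
(F) prior license ≥ 6 yr — holds.
(G) ≤ 10 units — holds.
(ii) = T AND T AND T AND T AND T AND T AND T = true.
(a): F OR T → true.
(b) food handler cert. — met.
So (1) is satisfied (T AND T).
(a) age ≥ 18 — satisfied.
(b) not (fee paid) — not met.
(2): T AND F → false.
Overall = T OR F = true.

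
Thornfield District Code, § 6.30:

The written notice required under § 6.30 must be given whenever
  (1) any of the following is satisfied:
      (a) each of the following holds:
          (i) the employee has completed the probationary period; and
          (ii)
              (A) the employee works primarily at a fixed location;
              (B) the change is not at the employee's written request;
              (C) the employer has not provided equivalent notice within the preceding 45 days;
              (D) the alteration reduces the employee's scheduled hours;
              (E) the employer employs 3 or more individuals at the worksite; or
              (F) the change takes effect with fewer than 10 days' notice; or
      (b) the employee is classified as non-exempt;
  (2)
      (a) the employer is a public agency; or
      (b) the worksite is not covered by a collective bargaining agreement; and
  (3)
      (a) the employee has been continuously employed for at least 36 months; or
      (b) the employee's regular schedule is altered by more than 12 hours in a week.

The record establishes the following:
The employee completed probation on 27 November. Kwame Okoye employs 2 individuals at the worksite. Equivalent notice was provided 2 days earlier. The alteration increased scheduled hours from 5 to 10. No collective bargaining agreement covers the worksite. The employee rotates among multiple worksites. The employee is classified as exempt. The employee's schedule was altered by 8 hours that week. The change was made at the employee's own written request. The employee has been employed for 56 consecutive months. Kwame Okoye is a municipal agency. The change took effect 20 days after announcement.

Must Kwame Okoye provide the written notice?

(i) past probation — satisfied.
(A) fixed location — not satisfied.
(B) not employee-requested — not satisfied.
(C) no recent notice — not met.
(D) hours reduced — fails.
(E) ≥ 3 at site — fails.
(F) < 10 days' notice — not satisfied.
(ii) = F OR F OR F OR F OR F OR F = false.
(a) = T AND F = false.
(b) non-exempt — not satisfied.
(1): F OR F → false.
(a) public agency — satisfied.
(b) no CBA — satisfied.
So (2) is satisfied (T OR T).
(a) tenure ≥ 36 mo. — met.
(b) schedule shift > 12h — not satisfied.
So (3) is satisfied (T OR F).
Overall = F AND T AND T = false.

No — not required.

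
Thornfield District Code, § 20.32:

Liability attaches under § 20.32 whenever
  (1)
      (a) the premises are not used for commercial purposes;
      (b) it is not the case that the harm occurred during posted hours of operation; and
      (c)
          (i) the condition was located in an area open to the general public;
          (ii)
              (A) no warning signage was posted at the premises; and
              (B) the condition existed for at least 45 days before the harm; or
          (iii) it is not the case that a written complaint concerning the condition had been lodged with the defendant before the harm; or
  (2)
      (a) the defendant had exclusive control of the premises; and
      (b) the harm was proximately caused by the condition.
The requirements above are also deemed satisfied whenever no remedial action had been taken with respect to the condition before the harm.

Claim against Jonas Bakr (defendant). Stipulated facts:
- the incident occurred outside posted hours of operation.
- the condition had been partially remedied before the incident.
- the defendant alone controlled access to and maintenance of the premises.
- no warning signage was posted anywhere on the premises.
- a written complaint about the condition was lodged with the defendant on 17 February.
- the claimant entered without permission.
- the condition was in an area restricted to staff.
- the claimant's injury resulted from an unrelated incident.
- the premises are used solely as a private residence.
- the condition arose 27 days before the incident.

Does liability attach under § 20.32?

No — not liable.

(a) not (commercial use) — satisfied.
(b) not (during posted hours) — satisfied.
(i) public area — fails.
(A) no signage posted — satisfied.
(B) condition ≥45 days old — not met.
(ii) = T AND F = false.
(iii) not (complaint lodged) — not met.
(c): F OR F OR F → false.
So (1) is not satisfied (T AND T AND F).
(a) exclusive control — holds.
(b) proximate cause — not satisfied.
(2): T AND F → false.
Overall: F OR F → false.
Exception (no remedial action) — not satisfied.
Result: main false OR exception false → false.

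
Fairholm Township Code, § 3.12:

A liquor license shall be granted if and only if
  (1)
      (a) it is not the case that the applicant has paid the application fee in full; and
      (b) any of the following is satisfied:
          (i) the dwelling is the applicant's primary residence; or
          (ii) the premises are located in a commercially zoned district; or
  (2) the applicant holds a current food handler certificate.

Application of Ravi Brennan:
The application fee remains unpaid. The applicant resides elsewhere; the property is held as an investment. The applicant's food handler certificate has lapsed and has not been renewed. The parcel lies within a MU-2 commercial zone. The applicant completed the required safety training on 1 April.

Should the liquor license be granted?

(a) not (fee paid) — holds.
(i) primary residence — not satisfied.
(ii) commercially zoned — satisfied.
(b) = F OR T = true.
So (1) is satisfied (T AND T).
(2) food handler cert. — fails.
So Overall is satisfied (T OR F).

Yes — granted.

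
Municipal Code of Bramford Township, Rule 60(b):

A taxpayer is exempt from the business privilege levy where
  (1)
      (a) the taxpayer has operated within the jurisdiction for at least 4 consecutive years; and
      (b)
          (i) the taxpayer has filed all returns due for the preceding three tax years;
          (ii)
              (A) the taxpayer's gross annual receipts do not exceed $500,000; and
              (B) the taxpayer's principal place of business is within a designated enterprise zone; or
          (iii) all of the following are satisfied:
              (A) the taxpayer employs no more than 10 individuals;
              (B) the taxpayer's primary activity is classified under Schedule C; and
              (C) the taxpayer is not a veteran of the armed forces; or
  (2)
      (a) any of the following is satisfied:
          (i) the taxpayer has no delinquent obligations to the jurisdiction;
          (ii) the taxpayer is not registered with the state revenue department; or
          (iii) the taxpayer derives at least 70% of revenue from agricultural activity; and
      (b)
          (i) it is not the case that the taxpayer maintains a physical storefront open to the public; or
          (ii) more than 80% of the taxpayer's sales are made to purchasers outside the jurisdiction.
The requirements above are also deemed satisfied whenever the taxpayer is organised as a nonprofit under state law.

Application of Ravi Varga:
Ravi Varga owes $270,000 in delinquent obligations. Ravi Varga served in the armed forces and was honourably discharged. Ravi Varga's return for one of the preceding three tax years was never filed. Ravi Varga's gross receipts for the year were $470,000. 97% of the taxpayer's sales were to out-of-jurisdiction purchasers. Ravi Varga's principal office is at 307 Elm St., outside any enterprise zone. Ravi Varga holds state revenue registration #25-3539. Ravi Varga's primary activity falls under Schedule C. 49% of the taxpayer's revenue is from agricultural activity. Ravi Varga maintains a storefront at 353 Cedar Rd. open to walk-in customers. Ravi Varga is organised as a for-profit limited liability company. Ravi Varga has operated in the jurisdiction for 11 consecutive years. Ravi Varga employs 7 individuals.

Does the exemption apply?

No — not exempt.

(a) ≥ 4 yrs in jurisdiction — holds.
(i) returns current — not satisfied.
(A) receipts ≤ $500,000 — met.
(B) in enterprise zone — not satisfied.
So (ii) is not satisfied (T AND F).
(A) ≤ 10 employees — satisfied.
(B) Schedule C activity — holds.
(C) not (veteran) — not satisfied.
So (iii) is not satisfied (T AND T AND F).
(b): F OR F OR F → false.
(1): T AND F → false.
(i) no delinquency — not satisfied.
(ii) not (state-registered) — fails.
(iii) ≥70% agricultural — not met.
So (a) is not satisfied (F OR F OR F).
(i) not (has storefront) — fails.
(ii) >80% out-of-jur. sales — satisfied.
So (b) is satisfied (F OR T).
(2): F AND T → false.
So Overall is not satisfied (F OR F).
Exception (nonprofit) — not satisfied.
Result: main false OR exception false → false.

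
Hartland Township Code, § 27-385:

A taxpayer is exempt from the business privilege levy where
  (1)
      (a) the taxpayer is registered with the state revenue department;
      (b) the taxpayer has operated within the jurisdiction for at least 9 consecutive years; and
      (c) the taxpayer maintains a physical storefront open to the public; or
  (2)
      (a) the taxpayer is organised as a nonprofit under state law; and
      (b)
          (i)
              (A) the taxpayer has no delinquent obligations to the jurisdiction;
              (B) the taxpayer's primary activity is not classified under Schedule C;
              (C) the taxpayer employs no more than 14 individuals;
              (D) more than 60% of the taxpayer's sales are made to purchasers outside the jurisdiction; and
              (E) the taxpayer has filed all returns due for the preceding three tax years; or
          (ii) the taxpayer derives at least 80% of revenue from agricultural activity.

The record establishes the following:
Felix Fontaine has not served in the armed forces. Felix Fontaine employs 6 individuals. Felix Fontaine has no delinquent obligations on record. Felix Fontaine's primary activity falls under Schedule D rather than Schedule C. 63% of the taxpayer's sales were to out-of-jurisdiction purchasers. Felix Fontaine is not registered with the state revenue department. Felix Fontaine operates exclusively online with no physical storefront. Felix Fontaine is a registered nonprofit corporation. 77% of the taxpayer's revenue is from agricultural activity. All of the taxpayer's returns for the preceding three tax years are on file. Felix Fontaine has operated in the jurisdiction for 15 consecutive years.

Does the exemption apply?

(a) state-registered — not satisfied.
(b) ≥ 9 yrs in jurisdiction — satisfied.
(c) has storefront — not satisfied.
(1): F AND T AND F → false.
(a) nonprofit — met.
(A) no delinquency — satisfied.
(B) not (Schedule C activity) — met.
(C) ≤ 14 employees — holds.
(D) >60% out-of-jur. sales — holds.
(E) returns current — satisfied.
So (i) is satisfied (T AND T AND T AND T AND T).
(ii) ≥80% agricultural — not met.
(b): T OR F → true.
So (2) is satisfied (T AND T).
Overall = F OR T = true.

Yes — exempt.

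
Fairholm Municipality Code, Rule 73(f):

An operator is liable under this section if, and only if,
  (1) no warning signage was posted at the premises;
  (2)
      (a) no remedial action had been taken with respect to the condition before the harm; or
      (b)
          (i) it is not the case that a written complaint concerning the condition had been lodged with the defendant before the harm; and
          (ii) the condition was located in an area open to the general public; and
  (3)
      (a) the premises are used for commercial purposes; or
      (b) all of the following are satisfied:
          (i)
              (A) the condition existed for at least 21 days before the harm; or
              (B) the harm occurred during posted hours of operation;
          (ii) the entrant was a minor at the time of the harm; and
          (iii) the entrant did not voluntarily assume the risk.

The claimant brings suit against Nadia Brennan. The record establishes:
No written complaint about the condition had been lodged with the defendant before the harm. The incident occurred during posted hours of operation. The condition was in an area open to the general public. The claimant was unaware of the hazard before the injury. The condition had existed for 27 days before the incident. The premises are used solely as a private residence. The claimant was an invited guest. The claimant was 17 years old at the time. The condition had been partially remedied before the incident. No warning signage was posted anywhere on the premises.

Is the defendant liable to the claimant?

(1) no signage posted — holds.
(a) no remedial action — not satisfied.
(i) not (complaint lodged) — satisfied.
(ii) public area — holds.
So (b) is satisfied (T AND T).
(2) = F OR T = true.
(a) commercial use — fails.
(A) condition ≥21 days old — satisfied.
(B) during posted hours — met.
(i): T OR T → true.
(ii) entrant a minor — holds.
(iii) no assumed risk — met.
(b): T AND T AND T → true.
(3): F OR T → true.
So Overall is satisfied (T AND T AND T).

Yes — liable.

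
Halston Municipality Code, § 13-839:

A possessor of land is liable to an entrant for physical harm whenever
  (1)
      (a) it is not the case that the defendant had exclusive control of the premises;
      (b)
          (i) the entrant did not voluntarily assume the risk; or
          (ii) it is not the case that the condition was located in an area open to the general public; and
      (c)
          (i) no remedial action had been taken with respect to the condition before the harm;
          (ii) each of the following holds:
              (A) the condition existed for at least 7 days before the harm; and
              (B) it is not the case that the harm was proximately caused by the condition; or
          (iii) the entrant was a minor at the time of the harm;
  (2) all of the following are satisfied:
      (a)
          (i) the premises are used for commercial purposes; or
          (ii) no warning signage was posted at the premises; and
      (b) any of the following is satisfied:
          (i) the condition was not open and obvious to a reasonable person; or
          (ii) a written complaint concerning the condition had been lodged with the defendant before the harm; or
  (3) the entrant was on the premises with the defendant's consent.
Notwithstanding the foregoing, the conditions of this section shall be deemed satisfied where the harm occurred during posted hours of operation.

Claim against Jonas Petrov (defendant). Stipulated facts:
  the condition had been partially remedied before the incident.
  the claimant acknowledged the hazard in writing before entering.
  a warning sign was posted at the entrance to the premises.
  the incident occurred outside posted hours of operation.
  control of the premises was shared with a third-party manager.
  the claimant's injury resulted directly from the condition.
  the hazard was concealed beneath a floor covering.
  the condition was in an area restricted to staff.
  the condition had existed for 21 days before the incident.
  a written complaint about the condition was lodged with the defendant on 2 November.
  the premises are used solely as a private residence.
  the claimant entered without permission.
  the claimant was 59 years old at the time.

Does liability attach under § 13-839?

(a) not (exclusive control) — holds.
(i) no assumed risk — not satisfied.
(ii) not (public area) — satisfied.
So (b) is satisfied (F OR T).
(i) no remedial action — not satisfied.
(A) condition ≥7 days old — met.
(B) not (proximate cause) — fails.
So (ii) is not satisfied (T AND F).
(iii) entrant a minor — not satisfied.
(c) = F OR F OR F = false.
So (1) is not satisfied (T AND T AND F).
(i) commercial use — not satisfied.
(ii) no signage posted — fails.
(a) = F OR F = false.
(i) not open/obvious — holds.
(ii) complaint lodged — satisfied.
(b): T OR T → true.
(2) = F AND T = false.
(3) consent to enter — not met.
Overall: F OR F OR F → false.
Exception (during posted hours) — not satisfied.
Result: main false OR exception false → false.

No — not liable.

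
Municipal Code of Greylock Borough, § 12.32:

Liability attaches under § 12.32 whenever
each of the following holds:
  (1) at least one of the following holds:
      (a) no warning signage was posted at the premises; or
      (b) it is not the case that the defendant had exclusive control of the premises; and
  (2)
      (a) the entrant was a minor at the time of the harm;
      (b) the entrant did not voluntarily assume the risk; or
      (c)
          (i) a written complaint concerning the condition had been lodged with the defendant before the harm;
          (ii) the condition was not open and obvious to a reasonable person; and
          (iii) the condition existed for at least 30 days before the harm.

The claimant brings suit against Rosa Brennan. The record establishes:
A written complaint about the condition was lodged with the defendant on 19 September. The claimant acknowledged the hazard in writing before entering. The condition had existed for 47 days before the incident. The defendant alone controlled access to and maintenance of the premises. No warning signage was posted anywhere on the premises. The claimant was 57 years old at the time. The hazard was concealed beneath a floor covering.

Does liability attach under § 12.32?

Yes — liable.

(a) no signage posted — met.
(b) not (exclusive control) — fails.
(1): T OR F → true.
(a) entrant a minor — fails.
(b) no assumed risk — not satisfied.
(i) complaint lodged — satisfied.
(ii) not open/obvious — satisfied.
(iii) condition ≥30 days old — met.
So (c) is satisfied (T AND T AND T).
(2) = F OR F OR T = true.
Overall = T AND T = true.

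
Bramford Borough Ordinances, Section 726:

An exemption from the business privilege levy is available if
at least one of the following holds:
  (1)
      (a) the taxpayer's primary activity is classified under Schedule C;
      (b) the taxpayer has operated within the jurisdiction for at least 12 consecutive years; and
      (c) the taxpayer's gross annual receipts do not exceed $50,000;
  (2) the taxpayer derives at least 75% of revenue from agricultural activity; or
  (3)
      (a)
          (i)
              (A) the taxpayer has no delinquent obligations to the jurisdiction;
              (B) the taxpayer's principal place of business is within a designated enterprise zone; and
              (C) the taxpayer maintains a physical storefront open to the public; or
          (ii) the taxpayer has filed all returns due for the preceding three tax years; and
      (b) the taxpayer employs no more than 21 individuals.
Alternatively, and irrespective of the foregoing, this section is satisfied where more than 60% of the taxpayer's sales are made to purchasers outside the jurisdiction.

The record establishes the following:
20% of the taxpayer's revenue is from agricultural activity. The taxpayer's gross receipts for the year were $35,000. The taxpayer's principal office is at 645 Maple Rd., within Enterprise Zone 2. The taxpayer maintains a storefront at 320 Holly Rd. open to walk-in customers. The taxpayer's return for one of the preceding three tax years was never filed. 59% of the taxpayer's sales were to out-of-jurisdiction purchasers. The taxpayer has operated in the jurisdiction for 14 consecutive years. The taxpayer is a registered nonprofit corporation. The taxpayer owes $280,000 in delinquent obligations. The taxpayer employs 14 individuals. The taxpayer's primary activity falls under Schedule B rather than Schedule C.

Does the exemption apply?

(a) Schedule C activity — not met.
(b) ≥ 12 yrs in jurisdiction — satisfied.
(c) receipts ≤ $50,000 — holds.
So (1) is not satisfied (F AND T AND T).
(2) ≥75% agricultural — not satisfied.
(A) no delinquency — not met.
(B) in enterprise zone — holds.
(C) has storefront — satisfied.
So (i) is not satisfied (F AND T AND T).
(ii) returns current — fails.
(a) = F OR F = false.
(b) ≤ 21 employees — holds.
(3): F AND T → false.
Overall: F OR F OR F → false.
Exception (>60% out-of-jur. sales) — not satisfied.
Result: main false OR exception false → false.

No — not exempt.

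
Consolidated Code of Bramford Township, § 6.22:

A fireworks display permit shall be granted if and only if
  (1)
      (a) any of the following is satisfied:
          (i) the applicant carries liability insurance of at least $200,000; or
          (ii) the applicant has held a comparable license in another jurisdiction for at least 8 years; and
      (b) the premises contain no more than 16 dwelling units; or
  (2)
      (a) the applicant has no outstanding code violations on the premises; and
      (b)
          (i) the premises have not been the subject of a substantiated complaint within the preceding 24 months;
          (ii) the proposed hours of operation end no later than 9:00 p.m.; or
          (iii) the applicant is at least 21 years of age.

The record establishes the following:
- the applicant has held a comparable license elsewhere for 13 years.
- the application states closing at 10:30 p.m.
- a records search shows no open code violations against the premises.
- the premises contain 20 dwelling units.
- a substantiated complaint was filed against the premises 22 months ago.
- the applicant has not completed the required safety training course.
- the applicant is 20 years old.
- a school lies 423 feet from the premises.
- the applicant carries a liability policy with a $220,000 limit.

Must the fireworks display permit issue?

No — denied.

(i) insurance ≥ $200,000 — holds.
(ii) prior license ≥ 8 yr — holds.
So (a) is satisfied (T OR T).
(b) ≤ 16 units — not satisfied.
(1) = T AND F = false.
(a) no code violations — satisfied.
(i) no complaint in 24 mo. — fails.
(ii) closes by 9 p.m. — fails.
(iii) age ≥ 21 — not satisfied.
So (b) is not satisfied (F OR F OR F).
(2): T AND F → false.
Overall = F OR F = false.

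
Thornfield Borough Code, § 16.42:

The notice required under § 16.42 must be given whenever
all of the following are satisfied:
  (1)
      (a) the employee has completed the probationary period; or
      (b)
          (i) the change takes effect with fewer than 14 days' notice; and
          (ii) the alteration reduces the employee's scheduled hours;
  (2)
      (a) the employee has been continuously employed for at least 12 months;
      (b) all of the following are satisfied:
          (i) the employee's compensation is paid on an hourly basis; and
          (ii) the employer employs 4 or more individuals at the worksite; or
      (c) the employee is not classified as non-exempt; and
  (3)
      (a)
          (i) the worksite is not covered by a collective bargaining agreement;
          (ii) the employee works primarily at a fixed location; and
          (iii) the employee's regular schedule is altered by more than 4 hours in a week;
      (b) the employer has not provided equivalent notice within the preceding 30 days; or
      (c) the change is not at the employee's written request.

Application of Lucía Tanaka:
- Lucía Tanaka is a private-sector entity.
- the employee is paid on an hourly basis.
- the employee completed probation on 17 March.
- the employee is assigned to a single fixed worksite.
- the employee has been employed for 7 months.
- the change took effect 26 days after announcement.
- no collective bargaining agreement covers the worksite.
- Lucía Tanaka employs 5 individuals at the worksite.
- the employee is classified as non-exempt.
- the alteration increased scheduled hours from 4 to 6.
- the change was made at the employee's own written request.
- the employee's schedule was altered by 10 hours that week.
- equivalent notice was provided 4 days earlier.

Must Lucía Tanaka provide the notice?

(a) past probation — satisfied.
(i) < 14 days' notice — not met.
(ii) hours reduced — not met.
So (b) is not satisfied (F AND F).
(1) = T OR F = true.
(a) tenure ≥ 12 mo. — fails.
(i) hourly-paid — satisfied.
(ii) ≥ 4 at site — satisfied.
(b): T AND T → true.
(c) not (non-exempt) — not met.
(2) = F OR T OR F = true.
(i) no CBA — satisfied.
(ii) fixed location — met.
(iii) schedule shift > 4h — holds.
(a): T AND T AND T → true.
(b) no recent notice — fails.
(c) not employee-requested — fails.
So (3) is satisfied (T OR F OR F).
Overall = T AND T AND T = true.

Yes — required.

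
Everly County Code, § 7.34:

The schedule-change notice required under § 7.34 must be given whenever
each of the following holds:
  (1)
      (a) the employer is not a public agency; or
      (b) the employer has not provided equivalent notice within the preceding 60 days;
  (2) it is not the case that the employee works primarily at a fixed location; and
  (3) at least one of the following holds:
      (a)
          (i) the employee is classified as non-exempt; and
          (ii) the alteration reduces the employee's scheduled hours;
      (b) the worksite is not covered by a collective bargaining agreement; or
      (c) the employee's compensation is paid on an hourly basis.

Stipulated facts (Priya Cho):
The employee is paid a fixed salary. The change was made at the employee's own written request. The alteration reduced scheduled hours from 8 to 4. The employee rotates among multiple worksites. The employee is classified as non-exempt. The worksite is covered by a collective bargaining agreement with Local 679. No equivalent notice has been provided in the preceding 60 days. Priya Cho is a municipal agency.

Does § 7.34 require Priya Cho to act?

Yes — required.

(a) not (public agency) — not met.
(b) no recent notice — holds.
(1): F OR T → true.
(2) not (fixed location) — holds.
(i) non-exempt — satisfied.
(ii) hours reduced — holds.
(a): T AND T → true.
(b) no CBA — not met.
(c) hourly-paid — not met.
So (3) is satisfied (T OR F OR F).
Overall = T AND T AND T = true.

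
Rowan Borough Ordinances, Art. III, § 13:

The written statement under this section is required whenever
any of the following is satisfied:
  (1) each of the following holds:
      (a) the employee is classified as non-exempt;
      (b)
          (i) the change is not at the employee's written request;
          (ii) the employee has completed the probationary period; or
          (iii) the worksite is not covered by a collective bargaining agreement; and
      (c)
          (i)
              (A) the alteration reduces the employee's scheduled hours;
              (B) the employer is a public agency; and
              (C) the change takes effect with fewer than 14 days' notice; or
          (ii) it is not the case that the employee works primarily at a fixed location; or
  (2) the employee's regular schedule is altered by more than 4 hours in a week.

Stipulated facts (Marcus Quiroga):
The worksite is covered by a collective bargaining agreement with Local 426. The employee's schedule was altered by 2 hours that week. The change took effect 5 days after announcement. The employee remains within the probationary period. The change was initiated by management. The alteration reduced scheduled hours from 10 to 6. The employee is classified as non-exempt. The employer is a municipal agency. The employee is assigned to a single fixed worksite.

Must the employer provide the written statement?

(a) non-exempt — met.
(i) not employee-requested — met.
(ii) past probation — fails.
(iii) no CBA — not met.
(b) = T OR F OR F = true.
(A) hours reduced — holds.
(B) public agency — holds.
(C) < 14 days' notice — met.
So (i) is satisfied (T AND T AND T).
(ii) not (fixed location) — fails.
(c): T OR F → true.
So (1) is satisfied (T AND T AND T).
(2) schedule shift > 4h — not met.
Overall: T OR F → true.

Yes — required.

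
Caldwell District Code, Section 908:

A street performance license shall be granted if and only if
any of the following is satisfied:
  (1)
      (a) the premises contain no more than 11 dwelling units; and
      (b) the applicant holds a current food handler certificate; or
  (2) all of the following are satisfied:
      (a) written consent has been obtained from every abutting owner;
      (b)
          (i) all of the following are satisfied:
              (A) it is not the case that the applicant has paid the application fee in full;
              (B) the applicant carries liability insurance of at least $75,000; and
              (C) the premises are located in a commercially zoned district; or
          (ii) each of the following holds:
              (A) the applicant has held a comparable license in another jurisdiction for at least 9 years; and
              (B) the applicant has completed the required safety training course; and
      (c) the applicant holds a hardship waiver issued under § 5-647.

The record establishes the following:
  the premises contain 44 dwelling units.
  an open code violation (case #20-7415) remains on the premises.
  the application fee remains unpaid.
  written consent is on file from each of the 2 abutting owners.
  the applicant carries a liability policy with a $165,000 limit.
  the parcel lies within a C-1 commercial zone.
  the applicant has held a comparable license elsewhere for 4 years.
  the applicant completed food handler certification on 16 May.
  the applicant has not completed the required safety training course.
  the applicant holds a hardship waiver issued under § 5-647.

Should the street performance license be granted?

(a) ≤ 11 units — not met.
(b) food handler cert. — met.
(1) = F AND T = false.
(a) all abutters consent — satisfied.
(A) not (fee paid) — satisfied.
(B) insurance ≥ $75,000 — met.
(C) commercially zoned — holds.
(i) = T AND T AND T = true.
(A) prior license ≥ 9 yr — fails.
(B) safety training — fails.
(ii) = F AND F = false.
(b): T OR F → true.
(c) hardship waiver — met.
So (2) is satisfied (T AND T AND T).
Overall: F OR T → true.

Yes — granted.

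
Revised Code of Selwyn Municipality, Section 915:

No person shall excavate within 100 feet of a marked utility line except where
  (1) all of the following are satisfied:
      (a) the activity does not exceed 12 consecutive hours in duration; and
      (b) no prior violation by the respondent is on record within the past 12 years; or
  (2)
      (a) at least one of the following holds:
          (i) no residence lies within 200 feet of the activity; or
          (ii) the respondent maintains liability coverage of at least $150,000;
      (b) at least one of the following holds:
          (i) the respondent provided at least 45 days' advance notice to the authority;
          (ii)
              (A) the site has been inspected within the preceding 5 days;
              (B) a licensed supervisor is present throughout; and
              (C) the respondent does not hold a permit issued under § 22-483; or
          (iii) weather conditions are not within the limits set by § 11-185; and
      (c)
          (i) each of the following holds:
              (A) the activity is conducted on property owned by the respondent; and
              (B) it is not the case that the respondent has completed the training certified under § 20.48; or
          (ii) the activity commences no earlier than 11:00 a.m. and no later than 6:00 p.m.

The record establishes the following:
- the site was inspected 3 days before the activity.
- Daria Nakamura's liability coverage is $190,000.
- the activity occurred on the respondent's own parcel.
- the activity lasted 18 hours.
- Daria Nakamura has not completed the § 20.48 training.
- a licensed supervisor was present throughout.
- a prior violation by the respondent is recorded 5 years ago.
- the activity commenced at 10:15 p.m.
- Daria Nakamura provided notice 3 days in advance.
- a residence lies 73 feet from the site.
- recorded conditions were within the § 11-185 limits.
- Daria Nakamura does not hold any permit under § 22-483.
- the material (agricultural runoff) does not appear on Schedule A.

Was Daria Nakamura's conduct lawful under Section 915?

Yes — lawful.

(a) ≤ 12 hrs duration — not satisfied.
(b) no prior violation — not satisfied.
So (1) is not satisfied (F AND F).
(i) no residence in 200 ft — not satisfied.
(ii) coverage ≥ $150,000 — met.
(a) = F OR T = true.
(i) ≥45 days' notice — not met.
(A) site inspected — met.
(B) supervisor present — satisfied.
(C) not (holds permit) — met.
So (ii) is satisfied (T AND T AND T).
(iii) not (weather ok) — not satisfied.
So (b) is satisfied (F OR T OR F).
(A) own property — holds.
(B) not (training certified) — holds.
So (i) is satisfied (T AND T).
(ii) start within hours — not met.
(c) = T OR F = true.
(2) = T AND T AND T = true.
So Overall is satisfied (F OR T).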